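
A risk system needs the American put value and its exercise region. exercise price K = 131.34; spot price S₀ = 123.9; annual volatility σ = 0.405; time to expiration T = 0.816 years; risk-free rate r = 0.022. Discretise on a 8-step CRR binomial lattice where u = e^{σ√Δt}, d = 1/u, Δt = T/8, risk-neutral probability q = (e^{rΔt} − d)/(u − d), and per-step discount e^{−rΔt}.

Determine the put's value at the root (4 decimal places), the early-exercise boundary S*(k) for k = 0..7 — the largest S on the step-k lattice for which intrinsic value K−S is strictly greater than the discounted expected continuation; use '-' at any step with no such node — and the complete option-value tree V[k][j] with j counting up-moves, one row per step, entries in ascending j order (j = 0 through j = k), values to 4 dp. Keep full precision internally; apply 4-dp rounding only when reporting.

Δt=0.10200, u=1.13808, d=0.87867, q=0.47637, disc=e^(-rΔt)=0.99776
k=8 terminal: V=max(K-S,0) → 87.3175 74.3204 57.4861 35.6818 7.4400 0.0000 0.0000 0.0000 0.0000
k=7: j=0 S=50.1014 intr=81.2386 cont=80.9442 V=81.2386[EX]; j=1 S=64.8931 intr=66.4469 cont=66.1525 V=66.4469[EX]; j=2 S=84.0519 intr=47.2881 cont=46.9937 V=47.2881[EX]; j=3 S=108.8671 intr=22.4729 cont=22.1785 V=22.4729[EX]; j=4 S=141.0087 intr=0.0000 cont=3.8871 V=3.8871[hold]; j=5 S=182.6396 intr=0.0000 cont=0.0000 V=0.0000[hold]; j=6 S=236.5614 intr=0.0000 cont=0.0000 V=0.0000[hold]; j=7 S=306.4030 intr=0.0000 cont=0.0000 V=0.0000[hold]  S*(7)=108.8671
k=6: j=0 S=57.0196 intr=74.3204 cont=74.0260 V=74.3204[EX]; j=1 S=73.8539 intr=57.4861 cont=57.1917 V=57.4861[EX]; j=2 S=95.6582 intr=35.6818 cont=35.3874 V=35.6818[EX]; j=3 S=123.9000 intr=7.4400 cont=13.5887 V=13.5887[hold]; j=4 S=160.4798 intr=0.0000 cont=2.0308 V=2.0308[hold]; j=5 S=207.8593 intr=0.0000 cont=0.0000 V=0.0000[hold]; j=6 S=269.2269 intr=0.0000 cont=0.0000 V=0.0000[hold]  S*(6)=95.6582
k=5: j=0 S=64.8931 intr=66.4469 cont=66.1525 V=66.4469[EX]; j=1 S=84.0519 intr=47.2881 cont=46.9937 V=47.2881[EX]; j=2 S=108.8671 intr=22.4729 cont=25.1009 V=25.1009[hold]; j=3 S=141.0087 intr=0.0000 cont=8.0648 V=8.0648[hold]; j=4 S=182.6396 intr=0.0000 cont=1.0610 V=1.0610[hold]; j=5 S=236.5614 intr=0.0000 cont=0.0000 V=0.0000[hold]  S*(5)=84.0519
k=4: j=0 S=73.8539 intr=57.4861 cont=57.1917 V=57.4861[EX]; j=1 S=95.6582 intr=35.6818 cont=36.6365 V=36.6365[hold]; j=2 S=123.9000 intr=7.4400 cont=16.9474 V=16.9474[hold]; j=3 S=160.4798 intr=0.0000 cont=4.7178 V=4.7178[hold]; j=4 S=207.8593 intr=0.0000 cont=0.5543 V=0.5543[hold]  S*(4)=73.8539
k=3: j=0 S=84.0519 intr=47.2881 cont=47.4474 V=47.4474[hold]; j=1 S=108.8671 intr=22.4729 cont=27.1961 V=27.1961[hold]; j=2 S=141.0087 intr=0.0000 cont=11.0967 V=11.0967[hold]; j=3 S=182.6396 intr=0.0000 cont=2.7283 V=2.7283[hold]  S*(3)=-
k=2: j=0 S=95.6582 intr=35.6818 cont=37.7156 V=37.7156[hold]; j=1 S=123.9000 intr=7.4400 cont=19.4831 V=19.4831[hold]; j=2 S=160.4798 intr=0.0000 cont=7.0943 V=7.0943[hold]  S*(2)=-
k=1: j=0 S=108.8671 intr=22.4729 cont=28.9652 V=28.9652[hold]; j=1 S=141.0087 intr=0.0000 cont=13.5510 V=13.5510[hold]  S*(1)=-
k=0: j=0 S=123.9000 intr=7.4400 cont=21.5739 V=21.5739[hold]  S*(0)=-

price = 21.5739
boundary = - - - - 73.8539 84.0519 95.6582 108.8671
tree:
21.5739
28.9652 13.5510
37.7156 19.4831 7.0943
47.4474 27.1961 11.0967 2.7283
57.4861 36.6365 16.9474 4.7178 0.5543
66.4469 47.2881 25.1009 8.0648 1.0610 0.0000
74.3204 57.4861 35.6818 13.5887 2.0308 0.0000 0.0000
81.2386 66.4469 47.2881 22.4729 3.8871 0.0000 0.0000 0.0000
87.3175 74.3204 57.4861 35.6818 7.4400 0.0000 0.0000 0.0000 0.0000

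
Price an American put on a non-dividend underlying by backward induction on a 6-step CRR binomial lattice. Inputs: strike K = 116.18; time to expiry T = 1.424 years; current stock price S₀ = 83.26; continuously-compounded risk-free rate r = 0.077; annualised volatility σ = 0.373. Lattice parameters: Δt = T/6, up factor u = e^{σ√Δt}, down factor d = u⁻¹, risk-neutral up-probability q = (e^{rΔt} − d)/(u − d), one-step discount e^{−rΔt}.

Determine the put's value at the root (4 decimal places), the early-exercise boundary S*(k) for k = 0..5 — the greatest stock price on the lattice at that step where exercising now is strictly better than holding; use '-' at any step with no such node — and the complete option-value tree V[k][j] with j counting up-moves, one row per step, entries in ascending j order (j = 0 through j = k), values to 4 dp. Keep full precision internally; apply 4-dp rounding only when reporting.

Δt=0.23733, u=1.19927, d=0.83384, q=0.50516, disc=e^(-rΔt)=0.98189
k=6 terminal: V=max(K-S,0) → 88.1946 75.9299 58.2902 32.9200 0.0000 0.0000 0.0000
k=5: j=0 S=33.5621 intr=82.6179 cont=80.5140 V=82.6179[EX]; j=1 S=48.2708 intr=67.9092 cont=65.8053 V=67.9092[EX]; j=2 S=69.4255 intr=46.7545 cont=44.6506 V=46.7545[EX]; j=3 S=99.8513 intr=16.3287 cont=15.9950 V=16.3287[EX]; j=4 S=143.6113 intr=0.0000 cont=0.0000 V=0.0000[hold]; j=5 S=206.5490 intr=0.0000 cont=0.0000 V=0.0000[hold]  S*(5)=99.8513
k=4: j=0 S=40.2501 intr=75.9299 cont=73.8260 V=75.9299[EX]; j=1 S=57.8898 intr=58.2902 cont=56.1864 V=58.2902[EX]; j=2 S=83.2600 intr=32.9200 cont=30.8161 V=32.9200[EX]; j=3 S=119.7488 intr=0.0000 cont=7.9337 V=7.9337[hold]; j=4 S=172.2288 intr=0.0000 cont=0.0000 V=0.0000[hold]  S*(4)=83.2600
k=3: j=0 S=48.2708 intr=67.9092 cont=65.8053 V=67.9092[EX]; j=1 S=69.4255 intr=46.7545 cont=44.6506 V=46.7545[EX]; j=2 S=99.8513 intr=16.3287 cont=19.9302 V=19.9302[hold]; j=3 S=143.6113 intr=0.0000 cont=3.8548 V=3.8548[hold]  S*(3)=69.4255
k=2: j=0 S=57.8898 intr=58.2902 cont=56.1864 V=58.2902[EX]; j=1 S=83.2600 intr=32.9200 cont=32.6026 V=32.9200[EX]; j=2 S=119.7488 intr=0.0000 cont=11.5956 V=11.5956[hold]  S*(2)=83.2600
k=1: j=0 S=69.4255 intr=46.7545 cont=44.6506 V=46.7545[EX]; j=1 S=99.8513 intr=16.3287 cont=21.7466 V=21.7466[hold]  S*(1)=69.4255
k=0: j=0 S=83.2600 intr=32.9200 cont=33.5035 V=33.5035[hold]  S*(0)=-

price = 33.5035
boundary = - 69.4255 83.2600 69.4255 83.2600 99.8513
tree:
33.5035
46.7545 21.7466
58.2902 32.9200 11.5956
67.9092 46.7545 19.9302 3.8548
75.9299 58.2902 32.9200 7.9337 0.0000
82.6179 67.9092 46.7545 16.3287 0.0000 0.0000
88.1946 75.9299 58.2902 32.9200 0.0000 0.0000 0.0000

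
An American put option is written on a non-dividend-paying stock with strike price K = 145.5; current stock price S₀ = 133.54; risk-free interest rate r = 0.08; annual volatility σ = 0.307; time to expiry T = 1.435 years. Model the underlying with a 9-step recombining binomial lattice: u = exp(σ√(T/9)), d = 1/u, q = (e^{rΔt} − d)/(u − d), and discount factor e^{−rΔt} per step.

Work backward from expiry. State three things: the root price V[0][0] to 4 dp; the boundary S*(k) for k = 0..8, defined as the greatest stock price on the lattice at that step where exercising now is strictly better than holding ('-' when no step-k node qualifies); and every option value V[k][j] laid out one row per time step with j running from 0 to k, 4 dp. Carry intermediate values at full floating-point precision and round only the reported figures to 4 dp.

Δt=0.15944, u=1.13042, d=0.88463, q=0.52162, disc=e^(-rΔt)=0.98733
k=9 terminal: V=max(K-S,0) → 101.1939 88.8838 73.1534 53.0525 27.3666 0.0000 0.0000 0.0000 0.0000 0.0000
k=8: j=0 S=50.0843 intr=95.4157 cont=93.5715 V=95.4157[EX]; j=1 S=63.9999 intr=81.5001 cont=79.6560 V=81.5001[EX]; j=2 S=81.7818 intr=63.7182 cont=61.8741 V=63.7182[EX]; j=3 S=104.5043 intr=40.9957 cont=39.1516 V=40.9957[EX]; j=4 S=133.5400 intr=11.9600 cont=12.9257 V=12.9257[hold]; j=5 S=170.6431 intr=0.0000 cont=0.0000 V=0.0000[hold]; j=6 S=218.0550 intr=0.0000 cont=0.0000 V=0.0000[hold]; j=7 S=278.6400 intr=0.0000 cont=0.0000 V=0.0000[hold]; j=8 S=356.0581 intr=0.0000 cont=0.0000 V=0.0000[hold]  S*(8)=104.5043
k=7: j=0 S=56.6162 intr=88.8838 cont=87.0397 V=88.8838[EX]; j=1 S=72.3466 intr=73.1534 cont=71.3093 V=73.1534[EX]; j=2 S=92.4475 intr=53.0525 cont=51.2083 V=53.0525[EX]; j=3 S=118.1334 intr=27.3666 cont=26.0198 V=27.3666[EX]; j=4 S=150.9559 intr=0.0000 cont=6.1050 V=6.1050[hold]; j=5 S=192.8979 intr=0.0000 cont=0.0000 V=0.0000[hold]; j=6 S=246.4931 intr=0.0000 cont=0.0000 V=0.0000[hold]; j=7 S=314.9795 intr=0.0000 cont=0.0000 V=0.0000[hold]  S*(7)=118.1334
k=6: j=0 S=63.9999 intr=81.5001 cont=79.6560 V=81.5001[EX]; j=1 S=81.7818 intr=63.7182 cont=61.8741 V=63.7182[EX]; j=2 S=104.5043 intr=40.9957 cont=39.1516 V=40.9957[EX]; j=3 S=133.5400 intr=11.9600 cont=16.0698 V=16.0698[hold]; j=4 S=170.6431 intr=0.0000 cont=2.8835 V=2.8835[hold]; j=5 S=218.0550 intr=0.0000 cont=0.0000 V=0.0000[hold]; j=6 S=278.6400 intr=0.0000 cont=0.0000 V=0.0000[hold]  S*(6)=104.5043
k=5: j=0 S=72.3466 intr=73.1534 cont=71.3093 V=73.1534[EX]; j=1 S=92.4475 intr=53.0525 cont=51.2083 V=53.0525[EX]; j=2 S=118.1334 intr=27.3666 cont=27.6391 V=27.6391[hold]; j=3 S=150.9559 intr=0.0000 cont=9.0751 V=9.0751[hold]; j=4 S=192.8979 intr=0.0000 cont=1.3619 V=1.3619[hold]; j=5 S=246.4931 intr=0.0000 cont=0.0000 V=0.0000[hold]  S*(5)=92.4475
k=4: j=0 S=81.7818 intr=63.7182 cont=61.8741 V=63.7182[EX]; j=1 S=104.5043 intr=40.9957 cont=39.2919 V=40.9957[EX]; j=2 S=133.5400 intr=11.9600 cont=17.7281 V=17.7281[hold]; j=3 S=170.6431 intr=0.0000 cont=4.9877 V=4.9877[hold]; j=4 S=218.0550 intr=0.0000 cont=0.6433 V=0.6433[hold]  S*(4)=104.5043
k=3: j=0 S=92.4475 intr=53.0525 cont=51.2083 V=53.0525[EX]; j=1 S=118.1334 intr=27.3666 cont=28.4931 V=28.4931[hold]; j=2 S=150.9559 intr=0.0000 cont=10.9420 V=10.9420[hold]; j=3 S=192.8979 intr=0.0000 cont=2.6871 V=2.6871[hold]  S*(3)=92.4475
k=2: j=0 S=104.5043 intr=40.9957 cont=39.7317 V=40.9957[EX]; j=1 S=133.5400 intr=11.9600 cont=19.0930 V=19.0930[hold]; j=2 S=170.6431 intr=0.0000 cont=6.5519 V=6.5519[hold]  S*(2)=104.5043
k=1: j=0 S=118.1334 intr=27.3666 cont=29.1960 V=29.1960[hold]; j=1 S=150.9559 intr=0.0000 cont=12.3922 V=12.3922[hold]  S*(1)=-
k=0: j=0 S=133.5400 intr=11.9600 cont=20.1719 V=20.1719[hold]  S*(0)=-

price = 20.1719
boundary = - - 104.5043 92.4475 104.5043 92.4475 104.5043 118.1334 104.5043
tree:
20.1719
29.1960 12.3922
40.9957 19.0930 6.5519
53.0525 28.4931 10.9420 2.6871
63.7182 40.9957 17.7281 4.9877 0.6433
73.1534 53.0525 27.6391 9.0751 1.3619 0.0000
81.5001 63.7182 40.9957 16.0698 2.8835 0.0000 0.0000
88.8838 73.1534 53.0525 27.3666 6.1050 0.0000 0.0000 0.0000
95.4157 81.5001 63.7182 40.9957 12.9257 0.0000 0.0000 0.0000 0.0000
101.1939 88.8838 73.1534 53.0525 27.3666 0.0000 0.0000 0.0000 0.0000 0.0000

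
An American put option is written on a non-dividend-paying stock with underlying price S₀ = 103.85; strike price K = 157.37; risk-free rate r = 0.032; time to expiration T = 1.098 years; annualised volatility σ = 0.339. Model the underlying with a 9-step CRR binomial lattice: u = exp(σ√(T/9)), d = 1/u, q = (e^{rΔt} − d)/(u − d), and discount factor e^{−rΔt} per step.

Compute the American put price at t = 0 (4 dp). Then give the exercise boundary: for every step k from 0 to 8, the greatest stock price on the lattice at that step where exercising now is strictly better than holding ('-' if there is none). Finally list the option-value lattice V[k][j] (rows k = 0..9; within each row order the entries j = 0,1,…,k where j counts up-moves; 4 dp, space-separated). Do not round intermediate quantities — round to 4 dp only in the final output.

Δt=0.12200  u=1.12570  d=0.88833  q=0.48691  discount=0.99610
step 9 (expiry): payoffs max(K−S,0) = 121.5939 112.0343 99.9203 84.5694 65.1165 40.4658 9.2281 0.0000 0.0000 0.0000
step 8: (k=8,j=0): S=40.2732, (K−S)⁺=117.0968, hold=116.4836 ⇒ V=117.0968 exercise | (k=8,j=1): S=51.0345, (K−S)⁺=106.3355, hold=105.7223 ⇒ V=106.3355 exercise | (k=8,j=2): S=64.6713, (K−S)⁺=92.6987, hold=92.0856 ⇒ V=92.6987 exercise | (k=8,j=3): S=81.9519, (K−S)⁺=75.4181, hold=74.8049 ⇒ V=75.4181 exercise | (k=8,j=4): S=103.8500, (K−S)⁺=53.5200, hold=52.9068 ⇒ V=53.5200 exercise | (k=8,j=5): S=131.5994, (K−S)⁺=25.7706, hold=25.1574 ⇒ V=25.7706 exercise | (k=8,j=6): S=166.7637, (K−S)⁺=0.0000, hold=4.7164 ⇒ V=4.7164 continue | (k=8,j=7): S=211.3241, (K−S)⁺=0.0000, hold=0.0000 ⇒ V=0.0000 continue | (k=8,j=8): S=267.7914, (K−S)⁺=0.0000, hold=0.0000 ⇒ V=0.0000 continue  boundary S*=131.5994
step 7: (k=7,j=0): S=45.3357, (K−S)⁺=112.0343, hold=111.4211 ⇒ V=112.0343 exercise | (k=7,j=1): S=57.4497, (K−S)⁺=99.9203, hold=99.3071 ⇒ V=99.9203 exercise | (k=7,j=2): S=72.8006, (K−S)⁺=84.5694, hold=83.9562 ⇒ V=84.5694 exercise | (k=7,j=3): S=92.2535, (K−S)⁺=65.1165, hold=64.5034 ⇒ V=65.1165 exercise | (k=7,j=4): S=116.9042, (K−S)⁺=40.4658, hold=39.8526 ⇒ V=40.4658 exercise | (k=7,j=5): S=148.1419, (K−S)⁺=9.2281, hold=15.4586 ⇒ V=15.4586 continue | (k=7,j=6): S=187.7264, (K−S)⁺=0.0000, hold=2.4105 ⇒ V=2.4105 continue | (k=7,j=7): S=237.8882, (K−S)⁺=0.0000, hold=0.0000 ⇒ V=0.0000 continue  boundary S*=116.9042
step 6: (k=6,j=0): S=51.0345, (K−S)⁺=106.3355, hold=105.7223 ⇒ V=106.3355 exercise | (k=6,j=1): S=64.6713, (K−S)⁺=92.6987, hold=92.0856 ⇒ V=92.6987 exercise | (k=6,j=2): S=81.9519, (K−S)⁺=75.4181, hold=74.8049 ⇒ V=75.4181 exercise | (k=6,j=3): S=103.8500, (K−S)⁺=53.5200, hold=52.9068 ⇒ V=53.5200 exercise | (k=6,j=4): S=131.5994, (K−S)⁺=25.7706, hold=28.1792 ⇒ V=28.1792 continue | (k=6,j=5): S=166.7637, (K−S)⁺=0.0000, hold=9.0698 ⇒ V=9.0698 continue | (k=6,j=6): S=211.3241, (K−S)⁺=0.0000, hold=1.2320 ⇒ V=1.2320 continue  boundary S*=103.8500
step 5: (k=5,j=0): S=57.4497, (K−S)⁺=99.9203, hold=99.3071 ⇒ V=99.9203 exercise | (k=5,j=1): S=72.8006, (K−S)⁺=84.5694, hold=83.9562 ⇒ V=84.5694 exercise | (k=5,j=2): S=92.2535, (K−S)⁺=65.1165, hold=64.5034 ⇒ V=65.1165 exercise | (k=5,j=3): S=116.9042, (K−S)⁺=40.4658, hold=41.0208 ⇒ V=41.0208 continue | (k=5,j=4): S=148.1419, (K−S)⁺=9.2281, hold=18.8011 ⇒ V=18.8011 continue | (k=5,j=5): S=187.7264, (K−S)⁺=0.0000, hold=5.2330 ⇒ V=5.2330 continue  boundary S*=92.2535
step 4: (k=4,j=0): S=64.6713, (K−S)⁺=92.6987, hold=92.0856 ⇒ V=92.6987 exercise | (k=4,j=1): S=81.9519, (K−S)⁺=75.4181, hold=74.8049 ⇒ V=75.4181 exercise | (k=4,j=2): S=103.8500, (K−S)⁺=53.5200, hold=53.1760 ⇒ V=53.5200 exercise | (k=4,j=3): S=131.5994, (K−S)⁺=25.7706, hold=30.0841 ⇒ V=30.0841 continue | (k=4,j=4): S=166.7637, (K−S)⁺=0.0000, hold=12.1471 ⇒ V=12.1471 continue  boundary S*=103.8500
step 3: (k=3,j=0): S=72.8006, (K−S)⁺=84.5694, hold=83.9562 ⇒ V=84.5694 exercise | (k=3,j=1): S=92.2535, (K−S)⁺=65.1165, hold=64.5034 ⇒ V=65.1165 exercise | (k=3,j=2): S=116.9042, (K−S)⁺=40.4658, hold=41.9447 ⇒ V=41.9447 continue | (k=3,j=3): S=148.1419, (K−S)⁺=9.2281, hold=21.2672 ⇒ V=21.2672 continue  boundary S*=92.2535
step 2: (k=2,j=0): S=81.9519, (K−S)⁺=75.4181, hold=74.8049 ⇒ V=75.4181 exercise | (k=2,j=1): S=103.8500, (K−S)⁺=53.5200, hold=53.6241 ⇒ V=53.6241 continue | (k=2,j=2): S=131.5994, (K−S)⁺=25.7706, hold=31.7524 ⇒ V=31.7524 continue  boundary S*=81.9519
step 1: (k=1,j=0): S=92.2535, (K−S)⁺=65.1165, hold=64.5539 ⇒ V=65.1165 exercise | (k=1,j=1): S=116.9042, (K−S)⁺=40.4658, hold=42.8071 ⇒ V=42.8071 continue  boundary S*=92.2535
step 0: (k=0,j=0): S=103.8500, (K−S)⁺=53.5200, hold=54.0424 ⇒ V=54.0424 continue  boundary S*=-

price = 54.0424
boundary = - 92.2535 81.9519 92.2535 103.8500 92.2535 103.8500 116.9042 131.5994
tree:
54.0424
65.1165 42.8071
75.4181 53.6241 31.7524
84.5694 65.1165 41.9447 21.2672
92.6987 75.4181 53.5200 30.0841 12.1471
99.9203 84.5694 65.1165 41.0208 18.8011 5.2330
106.3355 92.6987 75.4181 53.5200 28.1792 9.0698 1.2320
112.0343 99.9203 84.5694 65.1165 40.4658 15.4586 2.4105 0.0000
117.0968 106.3355 92.6987 75.4181 53.5200 25.7706 4.7164 0.0000 0.0000
121.5939 112.0343 99.9203 84.5694 65.1165 40.4658 9.2281 0.0000 0.0000 0.0000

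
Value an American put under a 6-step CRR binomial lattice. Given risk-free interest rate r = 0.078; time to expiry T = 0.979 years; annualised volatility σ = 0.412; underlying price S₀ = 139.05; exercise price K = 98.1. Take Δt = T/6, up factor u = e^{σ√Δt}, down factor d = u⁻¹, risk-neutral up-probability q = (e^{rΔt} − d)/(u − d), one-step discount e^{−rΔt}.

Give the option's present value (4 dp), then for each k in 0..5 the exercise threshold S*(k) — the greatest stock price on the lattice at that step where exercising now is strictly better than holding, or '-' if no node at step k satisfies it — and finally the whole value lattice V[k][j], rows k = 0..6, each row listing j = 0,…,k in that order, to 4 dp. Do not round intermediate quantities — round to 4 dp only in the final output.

price = 3.2613
boundary = - - - - 71.4603 84.3998
tree:
3.2613
5.7399 0.8348
9.8938 1.6803 0.0000
16.5745 3.3819 0.0000 0.0000
26.6397 6.8068 0.0000 0.0000 0.0000
37.5954 13.7002 0.0000 0.0000 0.0000 0.0000
46.8715 26.6397 0.0000 0.0000 0.0000 0.0000 0.0000

params: Δt=0.16317 u=1.18107 d=0.84669 q=0.49679 e^(-rΔt)=0.98735
t_6 payoffs: 46.8715 26.6397 0.0000 0.0000 0.0000 0.0000 0.0000
t_5: node(5,0) S=60.5046 payoff=37.5954 vs cont=36.3548 → 37.5954 [stop]  node(5,1) S=84.3998 payoff=13.7002 vs cont=13.2357 → 13.7002 [stop]  node(5,2) S=117.7320 payoff=0.0000 vs cont=0.0000 → 0.0000 [wait]  node(5,3) S=164.2281 payoff=0.0000 vs cont=0.0000 → 0.0000 [wait]  node(5,4) S=229.0871 payoff=0.0000 vs cont=0.0000 → 0.0000 [wait]  node(5,5) S=319.5609 payoff=0.0000 vs cont=0.0000 → 0.0000 [wait]  ⇒ S*(5)=84.3998
t_4: node(4,0) S=71.4603 payoff=26.6397 vs cont=25.3991 → 26.6397 [stop]  node(4,1) S=99.6823 payoff=0.0000 vs cont=6.8068 → 6.8068 [wait]  node(4,2) S=139.0500 payoff=0.0000 vs cont=0.0000 → 0.0000 [wait]  node(4,3) S=193.9653 payoff=0.0000 vs cont=0.0000 → 0.0000 [wait]  node(4,4) S=270.5684 payoff=0.0000 vs cont=0.0000 → 0.0000 [wait]  ⇒ S*(4)=71.4603
t_3: node(3,0) S=84.3998 payoff=13.7002 vs cont=16.5745 → 16.5745 [wait]  node(3,1) S=117.7320 payoff=0.0000 vs cont=3.3819 → 3.3819 [wait]  node(3,2) S=164.2281 payoff=0.0000 vs cont=0.0000 → 0.0000 [wait]  node(3,3) S=229.0871 payoff=0.0000 vs cont=0.0000 → 0.0000 [wait]  ⇒ S*(3)=-
t_2: node(2,0) S=99.6823 payoff=0.0000 vs cont=9.8938 → 9.8938 [wait]  node(2,1) S=139.0500 payoff=0.0000 vs cont=1.6803 → 1.6803 [wait]  node(2,2) S=193.9653 payoff=0.0000 vs cont=0.0000 → 0.0000 [wait]  ⇒ S*(2)=-
t_1: node(1,0) S=117.7320 payoff=0.0000 vs cont=5.7399 → 5.7399 [wait]  node(1,1) S=164.2281 payoff=0.0000 vs cont=0.8348 → 0.8348 [wait]  ⇒ S*(1)=-
t_0: node(0,0) S=139.0500 payoff=0.0000 vs cont=3.2613 → 3.2613 [wait]  ⇒ S*(0)=-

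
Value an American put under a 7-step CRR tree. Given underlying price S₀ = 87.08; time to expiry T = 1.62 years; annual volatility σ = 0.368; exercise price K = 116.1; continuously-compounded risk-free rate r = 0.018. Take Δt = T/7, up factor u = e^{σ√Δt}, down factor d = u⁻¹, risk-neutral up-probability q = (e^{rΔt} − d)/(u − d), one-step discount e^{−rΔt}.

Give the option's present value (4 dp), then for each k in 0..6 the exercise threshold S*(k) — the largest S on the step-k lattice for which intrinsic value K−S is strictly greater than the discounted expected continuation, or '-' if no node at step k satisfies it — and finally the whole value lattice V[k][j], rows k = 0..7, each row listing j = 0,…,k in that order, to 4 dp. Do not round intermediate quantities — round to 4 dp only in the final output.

Δt=0.23143, u=1.19367, d=0.83775, q=0.46759, disc=e^(-rΔt)=0.99584
k=7 terminal: V=max(K-S,0) → 90.8812 80.1669 64.9007 43.1486 12.1551 0.0000 0.0000 0.0000
k=6: j=0 S=30.1030 intr=85.9970 cont=85.5144 V=85.9970[EX]; j=1 S=42.8923 intr=73.2077 cont=72.7251 V=73.2077[EX]; j=2 S=61.1151 intr=54.9849 cont=54.5022 V=54.9849[EX]; j=3 S=87.0800 intr=29.0200 cont=28.5374 V=29.0200[EX]; j=4 S=124.0761 intr=0.0000 cont=6.4446 V=6.4446[hold]; j=5 S=176.7900 intr=0.0000 cont=0.0000 V=0.0000[hold]; j=6 S=251.8995 intr=0.0000 cont=0.0000 V=0.0000[hold]  S*(6)=87.0800
k=5: j=0 S=35.9331 intr=80.1669 cont=79.6843 V=80.1669[EX]; j=1 S=51.1993 intr=64.9007 cont=64.4181 V=64.9007[EX]; j=2 S=72.9514 intr=43.1486 cont=42.6660 V=43.1486[EX]; j=3 S=103.9449 intr=12.1551 cont=18.3873 V=18.3873[hold]; j=4 S=148.1061 intr=0.0000 cont=3.4170 V=3.4170[hold]; j=5 S=211.0292 intr=0.0000 cont=0.0000 V=0.0000[hold]  S*(5)=72.9514
k=4: j=0 S=42.8923 intr=73.2077 cont=72.7251 V=73.2077[EX]; j=1 S=61.1151 intr=54.9849 cont=54.5022 V=54.9849[EX]; j=2 S=87.0800 intr=29.0200 cont=31.4394 V=31.4394[hold]; j=3 S=124.0761 intr=0.0000 cont=11.3401 V=11.3401[hold]; j=4 S=176.7900 intr=0.0000 cont=1.8117 V=1.8117[hold]  S*(4)=61.1151
k=3: j=0 S=51.1993 intr=64.9007 cont=64.4181 V=64.9007[EX]; j=1 S=72.9514 intr=43.1486 cont=43.7925 V=43.7925[hold]; j=2 S=103.9449 intr=12.1551 cont=21.9496 V=21.9496[hold]; j=3 S=148.1061 intr=0.0000 cont=6.8561 V=6.8561[hold]  S*(3)=51.1993
k=2: j=0 S=61.1151 intr=54.9849 cont=54.8021 V=54.9849[EX]; j=1 S=87.0800 intr=29.0200 cont=33.4395 V=33.4395[hold]; j=2 S=124.0761 intr=0.0000 cont=14.8302 V=14.8302[hold]  S*(2)=61.1151
k=1: j=0 S=72.9514 intr=43.1486 cont=44.7239 V=44.7239[hold]; j=1 S=103.9449 intr=12.1551 cont=24.6352 V=24.6352[hold]  S*(1)=-
k=0: j=0 S=87.0800 intr=29.0200 cont=35.1839 V=35.1839[hold]  S*(0)=-

price = 35.1839
boundary = - - 61.1151 51.1993 61.1151 72.9514 87.0800
tree:
35.1839
44.7239 24.6352
54.9849 33.4395 14.8302
64.9007 43.7925 21.9496 6.8561
73.2077 54.9849 31.4394 11.3401 1.8117
80.1669 64.9007 43.1486 18.3873 3.4170 0.0000
85.9970 73.2077 54.9849 29.0200 6.4446 0.0000 0.0000
90.8812 80.1669 64.9007 43.1486 12.1551 0.0000 0.0000 0.0000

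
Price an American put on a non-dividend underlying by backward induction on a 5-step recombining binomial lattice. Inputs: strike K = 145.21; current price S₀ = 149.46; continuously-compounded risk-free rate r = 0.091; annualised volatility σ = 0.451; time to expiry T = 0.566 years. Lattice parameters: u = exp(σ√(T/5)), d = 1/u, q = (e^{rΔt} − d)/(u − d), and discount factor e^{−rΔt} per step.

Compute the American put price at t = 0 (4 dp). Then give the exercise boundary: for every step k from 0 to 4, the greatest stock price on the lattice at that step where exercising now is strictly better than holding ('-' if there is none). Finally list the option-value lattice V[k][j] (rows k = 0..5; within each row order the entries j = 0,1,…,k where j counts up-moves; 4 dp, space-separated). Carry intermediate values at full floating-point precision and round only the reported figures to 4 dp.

price = 15.6372
boundary = - - - 94.8038 110.3381
tree:
15.6372
24.0754 7.3936
35.6971 12.7746 2.0828
50.4062 21.5032 4.1764 0.0000
63.7535 34.8719 8.3744 0.0000 0.0000
75.2216 50.4062 16.7922 0.0000 0.0000 0.0000

Δt=0.11320  u=1.16386  d=0.85921  q=0.49613  discount=0.98975
step 5 (expiry): payoffs max(K−S,0) = 75.2216 50.4062 16.7922 0.0000 0.0000 0.0000
step 4: (k=4,j=0): S=81.4565, (K−S)⁺=63.7535, hold=62.2653 ⇒ V=63.7535 exercise | (k=4,j=1): S=110.3381, (K−S)⁺=34.8719, hold=33.3838 ⇒ V=34.8719 exercise | (k=4,j=2): S=149.4600, (K−S)⁺=0.0000, hold=8.3744 ⇒ V=8.3744 continue | (k=4,j=3): S=202.4532, (K−S)⁺=0.0000, hold=0.0000 ⇒ V=0.0000 continue | (k=4,j=4): S=274.2358, (K−S)⁺=0.0000, hold=0.0000 ⇒ V=0.0000 continue  boundary S*=110.3381
step 3: (k=3,j=0): S=94.8038, (K−S)⁺=50.4062, hold=48.9181 ⇒ V=50.4062 exercise | (k=3,j=1): S=128.4178, (K−S)⁺=16.7922, hold=21.5032 ⇒ V=21.5032 continue | (k=3,j=2): S=173.9501, (K−S)⁺=0.0000, hold=4.1764 ⇒ V=4.1764 continue | (k=3,j=3): S=235.6266, (K−S)⁺=0.0000, hold=0.0000 ⇒ V=0.0000 continue  boundary S*=94.8038
step 2: (k=2,j=0): S=110.3381, (K−S)⁺=34.8719, hold=35.6971 ⇒ V=35.6971 continue | (k=2,j=1): S=149.4600, (K−S)⁺=0.0000, hold=12.7746 ⇒ V=12.7746 continue | (k=2,j=2): S=202.4532, (K−S)⁺=0.0000, hold=2.0828 ⇒ V=2.0828 continue  boundary S*=-
step 1: (k=1,j=0): S=128.4178, (K−S)⁺=16.7922, hold=24.0754 ⇒ V=24.0754 continue | (k=1,j=1): S=173.9501, (K−S)⁺=0.0000, hold=7.3936 ⇒ V=7.3936 continue  boundary S*=-
step 0: (k=0,j=0): S=149.4600, (K−S)⁺=0.0000, hold=15.6372 ⇒ V=15.6372 continue  boundary S*=-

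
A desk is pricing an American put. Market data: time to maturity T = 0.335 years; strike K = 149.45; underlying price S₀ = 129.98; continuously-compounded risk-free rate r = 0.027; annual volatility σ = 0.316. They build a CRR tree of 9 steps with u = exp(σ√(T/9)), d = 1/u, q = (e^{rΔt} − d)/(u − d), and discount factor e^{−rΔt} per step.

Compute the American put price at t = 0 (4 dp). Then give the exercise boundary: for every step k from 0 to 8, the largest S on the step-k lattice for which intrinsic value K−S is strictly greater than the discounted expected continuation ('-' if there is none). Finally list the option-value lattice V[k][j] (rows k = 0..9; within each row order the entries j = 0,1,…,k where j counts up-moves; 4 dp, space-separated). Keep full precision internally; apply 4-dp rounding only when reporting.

price = 22.1218
boundary = - - - 108.2542 115.0594 108.2542 115.0594 122.2924 129.9800
tree:
22.1218
28.0121 16.1094
34.4659 21.4322 10.6684
41.1958 27.6154 15.1174 6.1149
47.5985 34.3906 20.7042 9.4029 2.7461
53.6225 41.1958 27.2685 13.9957 4.6988 0.7436
59.2902 47.5985 34.3906 19.9999 7.8497 1.4681 0.0000
64.6226 53.6225 41.1958 27.1576 12.6798 2.8985 0.0000 0.0000
69.6397 59.2902 47.5985 34.3906 19.4700 5.7228 0.0000 0.0000 0.0000
74.3601 64.6226 53.6225 41.1958 27.1576 11.2991 0.0000 0.0000 0.0000 0.0000

Δt=0.03722, u=1.06286, d=0.94086, q=0.49300, disc=e^(-rΔt)=0.99900
k=9 terminal: V=max(K-S,0) → 74.3601 64.6226 53.6225 41.1958 27.1576 11.2991 0.0000 0.0000 0.0000 0.0000
k=8: j=0 S=79.8103 intr=69.6397 cont=69.4896 V=69.6397[EX]; j=1 S=90.1598 intr=59.2902 cont=59.1400 V=59.2902[EX]; j=2 S=101.8515 intr=47.5985 cont=47.4483 V=47.5985[EX]; j=3 S=115.0594 intr=34.3906 cont=34.2405 V=34.3906[EX]; j=4 S=129.9800 intr=19.4700 cont=19.3199 V=19.4700[EX]; j=5 S=146.8355 intr=2.6145 cont=5.7228 V=5.7228[hold]; j=6 S=165.8767 intr=0.0000 cont=0.0000 V=0.0000[hold]; j=7 S=187.3872 intr=0.0000 cont=0.0000 V=0.0000[hold]; j=8 S=211.6871 intr=0.0000 cont=0.0000 V=0.0000[hold]  S*(8)=129.9800
k=7: j=0 S=84.8274 intr=64.6226 cont=64.4725 V=64.6226[EX]; j=1 S=95.8275 intr=53.6225 cont=53.4723 V=53.6225[EX]; j=2 S=108.2542 intr=41.1958 cont=41.0457 V=41.1958[EX]; j=3 S=122.2924 intr=27.1576 cont=27.0075 V=27.1576[EX]; j=4 S=138.1509 intr=11.2991 cont=12.6798 V=12.6798[hold]; j=5 S=156.0660 intr=0.0000 cont=2.8985 V=2.8985[hold]; j=6 S=176.3042 intr=0.0000 cont=0.0000 V=0.0000[hold]; j=7 S=199.1669 intr=0.0000 cont=0.0000 V=0.0000[hold]  S*(7)=122.2924
k=6: j=0 S=90.1598 intr=59.2902 cont=59.1400 V=59.2902[EX]; j=1 S=101.8515 intr=47.5985 cont=47.4483 V=47.5985[EX]; j=2 S=115.0594 intr=34.3906 cont=34.2405 V=34.3906[EX]; j=3 S=129.9800 intr=19.4700 cont=19.9999 V=19.9999[hold]; j=4 S=146.8355 intr=2.6145 cont=7.8497 V=7.8497[hold]; j=5 S=165.8767 intr=0.0000 cont=1.4681 V=1.4681[hold]; j=6 S=187.3872 intr=0.0000 cont=0.0000 V=0.0000[hold]  S*(6)=115.0594
k=5: j=0 S=95.8275 intr=53.6225 cont=53.4723 V=53.6225[EX]; j=1 S=108.2542 intr=41.1958 cont=41.0457 V=41.1958[EX]; j=2 S=122.2924 intr=27.1576 cont=27.2685 V=27.2685[hold]; j=3 S=138.1509 intr=11.2991 cont=13.9957 V=13.9957[hold]; j=4 S=156.0660 intr=0.0000 cont=4.6988 V=4.6988[hold]; j=5 S=176.3042 intr=0.0000 cont=0.7436 V=0.7436[hold]  S*(5)=108.2542
k=4: j=0 S=101.8515 intr=47.5985 cont=47.4483 V=47.5985[EX]; j=1 S=115.0594 intr=34.3906 cont=34.2951 V=34.3906[EX]; j=2 S=129.9800 intr=19.4700 cont=20.7042 V=20.7042[hold]; j=3 S=146.8355 intr=2.6145 cont=9.4029 V=9.4029[hold]; j=4 S=165.8767 intr=0.0000 cont=2.7461 V=2.7461[hold]  S*(4)=115.0594
k=3: j=0 S=108.2542 intr=41.1958 cont=41.0457 V=41.1958[EX]; j=1 S=122.2924 intr=27.1576 cont=27.6154 V=27.6154[hold]; j=2 S=138.1509 intr=11.2991 cont=15.1174 V=15.1174[hold]; j=3 S=156.0660 intr=0.0000 cont=6.1149 V=6.1149[hold]  S*(3)=108.2542
k=2: j=0 S=115.0594 intr=34.3906 cont=34.4659 V=34.4659[hold]; j=1 S=129.9800 intr=19.4700 cont=21.4322 V=21.4322[hold]; j=2 S=146.8355 intr=2.6145 cont=10.6684 V=10.6684[hold]  S*(2)=-
k=1: j=0 S=122.2924 intr=27.1576 cont=28.0121 V=28.0121[hold]; j=1 S=138.1509 intr=11.2991 cont=16.1094 V=16.1094[hold]  S*(1)=-
k=0: j=0 S=129.9800 intr=19.4700 cont=22.1218 V=22.1218[hold]  S*(0)=-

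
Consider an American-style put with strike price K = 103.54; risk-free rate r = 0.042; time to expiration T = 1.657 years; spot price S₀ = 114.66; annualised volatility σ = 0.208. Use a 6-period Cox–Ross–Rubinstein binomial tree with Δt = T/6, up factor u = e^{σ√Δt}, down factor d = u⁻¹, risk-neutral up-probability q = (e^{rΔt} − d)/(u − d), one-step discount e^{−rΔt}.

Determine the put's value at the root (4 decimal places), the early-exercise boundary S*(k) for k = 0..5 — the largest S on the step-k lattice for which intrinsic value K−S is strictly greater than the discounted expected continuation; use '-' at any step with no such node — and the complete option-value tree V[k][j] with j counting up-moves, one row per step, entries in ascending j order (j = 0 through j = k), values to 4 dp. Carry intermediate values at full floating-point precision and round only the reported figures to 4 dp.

Δt=0.27617, u=1.11551, d=0.89645, q=0.52596, disc=e^(-rΔt)=0.98847
k=6 terminal: V=max(K-S,0) → 44.0310 29.4899 11.3956 0.0000 0.0000 0.0000 0.0000
k=5: j=0 S=66.3826 intr=37.1574 cont=35.9634 V=37.1574[EX]; j=1 S=82.6033 intr=20.9367 cont=19.7427 V=20.9367[EX]; j=2 S=102.7875 intr=0.7525 cont=5.3397 V=5.3397[hold]; j=3 S=127.9038 intr=0.0000 cont=0.0000 V=0.0000[hold]; j=4 S=159.1573 intr=0.0000 cont=0.0000 V=0.0000[hold]; j=5 S=198.0476 intr=0.0000 cont=0.0000 V=0.0000[hold]  S*(5)=82.6033
k=4: j=0 S=74.0501 intr=29.4899 cont=28.2959 V=29.4899[EX]; j=1 S=92.1444 intr=11.3956 cont=12.5865 V=12.5865[hold]; j=2 S=114.6600 intr=0.0000 cont=2.5020 V=2.5020[hold]; j=3 S=142.6773 intr=0.0000 cont=0.0000 V=0.0000[hold]; j=4 S=177.5408 intr=0.0000 cont=0.0000 V=0.0000[hold]  S*(4)=74.0501
k=3: j=0 S=82.6033 intr=20.9367 cont=20.3618 V=20.9367[EX]; j=1 S=102.7875 intr=0.7525 cont=7.1985 V=7.1985[hold]; j=2 S=127.9038 intr=0.0000 cont=1.1724 V=1.1724[hold]; j=3 S=159.1573 intr=0.0000 cont=0.0000 V=0.0000[hold]  S*(3)=82.6033
k=2: j=0 S=92.1444 intr=11.3956 cont=13.5528 V=13.5528[hold]; j=1 S=114.6600 intr=0.0000 cont=3.9825 V=3.9825[hold]; j=2 S=142.6773 intr=0.0000 cont=0.5493 V=0.5493[hold]  S*(2)=-
k=1: j=0 S=102.7875 intr=0.7525 cont=8.4210 V=8.4210[hold]; j=1 S=127.9038 intr=0.0000 cont=2.1517 V=2.1517[hold]  S*(1)=-
k=0: j=0 S=114.6600 intr=0.0000 cont=5.0645 V=5.0645[hold]  S*(0)=-

price = 5.0645
boundary = - - - 82.6033 74.0501 82.6033
tree:
5.0645
8.4210 2.1517
13.5528 3.9825 0.5493
20.9367 7.1985 1.1724 0.0000
29.4899 12.5865 2.5020 0.0000 0.0000
37.1574 20.9367 5.3397 0.0000 0.0000 0.0000
44.0310 29.4899 11.3956 0.0000 0.0000 0.0000 0.0000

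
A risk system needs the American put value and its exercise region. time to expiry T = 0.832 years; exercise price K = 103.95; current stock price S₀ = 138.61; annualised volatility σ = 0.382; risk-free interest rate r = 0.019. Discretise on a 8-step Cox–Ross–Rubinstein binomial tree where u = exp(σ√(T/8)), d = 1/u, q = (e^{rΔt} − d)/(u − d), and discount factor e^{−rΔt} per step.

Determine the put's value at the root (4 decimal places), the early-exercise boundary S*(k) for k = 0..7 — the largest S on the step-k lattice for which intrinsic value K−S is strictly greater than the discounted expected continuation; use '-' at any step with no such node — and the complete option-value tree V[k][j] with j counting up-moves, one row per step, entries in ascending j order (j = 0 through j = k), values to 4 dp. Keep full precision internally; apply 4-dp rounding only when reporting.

price = 4.2888
boundary = - - - - - - 66.1891 74.8666
tree:
4.2888
6.6713 1.6970
10.1415 2.8979 0.3886
14.9884 4.8745 0.7448 0.0000
21.3888 8.0399 1.4276 0.0000 0.0000
29.2084 12.9124 2.7362 0.0000 0.0000 0.0000
37.7609 19.9615 5.2447 0.0000 0.0000 0.0000 0.0000
45.4325 29.0834 10.0527 0.0000 0.0000 0.0000 0.0000 0.0000
52.2150 37.7609 19.2683 0.0000 0.0000 0.0000 0.0000 0.0000 0.0000

Δt=0.10400  u=1.13110  d=0.88409  q=0.47725  discount=0.99803
step 8 (expiry): payoffs max(K−S,0) = 52.2150 37.7609 19.2683 0.0000 0.0000 0.0000 0.0000 0.0000 0.0000
step 7: (k=7,j=0): S=58.5175, (K−S)⁺=45.4325, hold=45.2273 ⇒ V=45.4325 exercise | (k=7,j=1): S=74.8666, (K−S)⁺=29.0834, hold=28.8782 ⇒ V=29.0834 exercise | (k=7,j=2): S=95.7835, (K−S)⁺=8.1665, hold=10.0527 ⇒ V=10.0527 continue | (k=7,j=3): S=122.5443, (K−S)⁺=0.0000, hold=0.0000 ⇒ V=0.0000 continue | (k=7,j=4): S=156.7819, (K−S)⁺=0.0000, hold=0.0000 ⇒ V=0.0000 continue | (k=7,j=5): S=200.5850, (K−S)⁺=0.0000, hold=0.0000 ⇒ V=0.0000 continue | (k=7,j=6): S=256.6262, (K−S)⁺=0.0000, hold=0.0000 ⇒ V=0.0000 continue | (k=7,j=7): S=328.3248, (K−S)⁺=0.0000, hold=0.0000 ⇒ V=0.0000 continue  boundary S*=74.8666
step 6: (k=6,j=0): S=66.1891, (K−S)⁺=37.7609, hold=37.5557 ⇒ V=37.7609 exercise | (k=6,j=1): S=84.6817, (K−S)⁺=19.2683, hold=19.9615 ⇒ V=19.9615 continue | (k=6,j=2): S=108.3408, (K−S)⁺=0.0000, hold=5.2447 ⇒ V=5.2447 continue | (k=6,j=3): S=138.6100, (K−S)⁺=0.0000, hold=0.0000 ⇒ V=0.0000 continue | (k=6,j=4): S=177.3361, (K−S)⁺=0.0000, hold=0.0000 ⇒ V=0.0000 continue | (k=6,j=5): S=226.8819, (K−S)⁺=0.0000, hold=0.0000 ⇒ V=0.0000 continue | (k=6,j=6): S=290.2701, (K−S)⁺=0.0000, hold=0.0000 ⇒ V=0.0000 continue  boundary S*=66.1891
step 5: (k=5,j=0): S=74.8666, (K−S)⁺=29.0834, hold=29.2084 ⇒ V=29.2084 continue | (k=5,j=1): S=95.7835, (K−S)⁺=8.1665, hold=12.9124 ⇒ V=12.9124 continue | (k=5,j=2): S=122.5443, (K−S)⁺=0.0000, hold=2.7362 ⇒ V=2.7362 continue | (k=5,j=3): S=156.7819, (K−S)⁺=0.0000, hold=0.0000 ⇒ V=0.0000 continue | (k=5,j=4): S=200.5850, (K−S)⁺=0.0000, hold=0.0000 ⇒ V=0.0000 continue | (k=5,j=5): S=256.6262, (K−S)⁺=0.0000, hold=0.0000 ⇒ V=0.0000 continue  boundary S*=-
step 4: (k=4,j=0): S=84.6817, (K−S)⁺=19.2683, hold=21.3888 ⇒ V=21.3888 continue | (k=4,j=1): S=108.3408, (K−S)⁺=0.0000, hold=8.0399 ⇒ V=8.0399 continue | (k=4,j=2): S=138.6100, (K−S)⁺=0.0000, hold=1.4276 ⇒ V=1.4276 continue | (k=4,j=3): S=177.3361, (K−S)⁺=0.0000, hold=0.0000 ⇒ V=0.0000 continue | (k=4,j=4): S=226.8819, (K−S)⁺=0.0000, hold=0.0000 ⇒ V=0.0000 continue  boundary S*=-
step 3: (k=3,j=0): S=95.7835, (K−S)⁺=8.1665, hold=14.9884 ⇒ V=14.9884 continue | (k=3,j=1): S=122.5443, (K−S)⁺=0.0000, hold=4.8745 ⇒ V=4.8745 continue | (k=3,j=2): S=156.7819, (K−S)⁺=0.0000, hold=0.7448 ⇒ V=0.7448 continue | (k=3,j=3): S=200.5850, (K−S)⁺=0.0000, hold=0.0000 ⇒ V=0.0000 continue  boundary S*=-
step 2: (k=2,j=0): S=108.3408, (K−S)⁺=0.0000, hold=10.1415 ⇒ V=10.1415 continue | (k=2,j=1): S=138.6100, (K−S)⁺=0.0000, hold=2.8979 ⇒ V=2.8979 continue | (k=2,j=2): S=177.3361, (K−S)⁺=0.0000, hold=0.3886 ⇒ V=0.3886 continue  boundary S*=-
step 1: (k=1,j=0): S=122.5443, (K−S)⁺=0.0000, hold=6.6713 ⇒ V=6.6713 continue | (k=1,j=1): S=156.7819, (K−S)⁺=0.0000, hold=1.6970 ⇒ V=1.6970 continue  boundary S*=-
step 0: (k=0,j=0): S=138.6100, (K−S)⁺=0.0000, hold=4.2888 ⇒ V=4.2888 continue  boundary S*=-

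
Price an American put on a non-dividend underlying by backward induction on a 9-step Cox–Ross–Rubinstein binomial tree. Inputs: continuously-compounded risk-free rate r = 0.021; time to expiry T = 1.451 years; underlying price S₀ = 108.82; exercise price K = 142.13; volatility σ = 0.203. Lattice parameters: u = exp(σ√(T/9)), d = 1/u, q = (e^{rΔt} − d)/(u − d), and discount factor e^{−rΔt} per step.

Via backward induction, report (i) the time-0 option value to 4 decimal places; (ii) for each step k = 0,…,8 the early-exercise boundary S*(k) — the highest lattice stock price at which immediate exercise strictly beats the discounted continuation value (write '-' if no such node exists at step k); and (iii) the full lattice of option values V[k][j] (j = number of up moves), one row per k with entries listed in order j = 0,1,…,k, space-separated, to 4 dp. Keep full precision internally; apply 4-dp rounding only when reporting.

price = 33.6715
boundary = - 100.3020 92.4507 100.3020 108.8200 100.3020 108.8200 118.0614 128.0876
tree:
33.6715
41.8280 25.7568
49.6793 33.3744 18.3264
56.9159 41.8280 25.1609 11.6274
63.5862 49.6793 33.3100 17.1958 6.1469
69.7343 56.9159 41.8280 24.4960 10.0243 2.3177
75.4011 63.5862 49.6793 33.3100 15.8625 4.2637 0.3906
80.6244 69.7343 56.9159 41.8280 24.0686 7.7775 0.7845 0.0000
85.4388 75.4011 63.5862 49.6793 33.3100 14.0424 1.5757 0.0000 0.0000
89.8764 80.6244 69.7343 56.9159 41.8280 24.0686 3.1648 0.0000 0.0000 0.0000

Δt=0.16122, u=1.08492, d=0.92172, q=0.50041, disc=e^(-rΔt)=0.99662
k=9 terminal: V=max(K-S,0) → 89.8764 80.6244 69.7343 56.9159 41.8280 24.0686 3.1648 0.0000 0.0000 0.0000
k=8: j=0 S=56.6912 intr=85.4388 cont=84.9584 V=85.4388[EX]; j=1 S=66.7289 intr=75.4011 cont=74.9207 V=75.4011[EX]; j=2 S=78.5438 intr=63.5862 cont=63.1058 V=63.5862[EX]; j=3 S=92.4507 intr=49.6793 cont=49.1989 V=49.6793[EX]; j=4 S=108.8200 intr=33.3100 cont=32.8296 V=33.3100[EX]; j=5 S=128.0876 intr=14.0424 cont=13.5620 V=14.0424[EX]; j=6 S=150.7667 intr=0.0000 cont=1.5757 V=1.5757[hold]; j=7 S=177.4613 intr=0.0000 cont=0.0000 V=0.0000[hold]; j=8 S=208.8824 intr=0.0000 cont=0.0000 V=0.0000[hold]  S*(8)=128.0876
k=7: j=0 S=61.5056 intr=80.6244 cont=80.1440 V=80.6244[EX]; j=1 S=72.3957 intr=69.7343 cont=69.2539 V=69.7343[EX]; j=2 S=85.2141 intr=56.9159 cont=56.4355 V=56.9159[EX]; j=3 S=100.3020 intr=41.8280 cont=41.3476 V=41.8280[EX]; j=4 S=118.0614 intr=24.0686 cont=23.5882 V=24.0686[EX]; j=5 S=138.9652 intr=3.1648 cont=7.7775 V=7.7775[hold]; j=6 S=163.5703 intr=0.0000 cont=0.7845 V=0.7845[hold]; j=7 S=192.5319 intr=0.0000 cont=0.0000 V=0.0000[hold]  S*(7)=118.0614
k=6: j=0 S=66.7289 intr=75.4011 cont=74.9207 V=75.4011[EX]; j=1 S=78.5438 intr=63.5862 cont=63.1058 V=63.5862[EX]; j=2 S=92.4507 intr=49.6793 cont=49.1989 V=49.6793[EX]; j=3 S=108.8200 intr=33.3100 cont=32.8296 V=33.3100[EX]; j=4 S=128.0876 intr=14.0424 cont=15.8625 V=15.8625[hold]; j=5 S=150.7667 intr=0.0000 cont=4.2637 V=4.2637[hold]; j=6 S=177.4613 intr=0.0000 cont=0.3906 V=0.3906[hold]  S*(6)=108.8200
k=5: j=0 S=72.3957 intr=69.7343 cont=69.2539 V=69.7343[EX]; j=1 S=85.2141 intr=56.9159 cont=56.4355 V=56.9159[EX]; j=2 S=100.3020 intr=41.8280 cont=41.3476 V=41.8280[EX]; j=3 S=118.0614 intr=24.0686 cont=24.4960 V=24.4960[hold]; j=4 S=138.9652 intr=3.1648 cont=10.0243 V=10.0243[hold]; j=5 S=163.5703 intr=0.0000 cont=2.3177 V=2.3177[hold]  S*(5)=100.3020
k=4: j=0 S=78.5438 intr=63.5862 cont=63.1058 V=63.5862[EX]; j=1 S=92.4507 intr=49.6793 cont=49.1989 V=49.6793[EX]; j=2 S=108.8200 intr=33.3100 cont=33.0427 V=33.3100[EX]; j=3 S=128.0876 intr=14.0424 cont=17.1958 V=17.1958[hold]; j=4 S=150.7667 intr=0.0000 cont=6.1469 V=6.1469[hold]  S*(4)=108.8200
k=3: j=0 S=85.2141 intr=56.9159 cont=56.4355 V=56.9159[EX]; j=1 S=100.3020 intr=41.8280 cont=41.3476 V=41.8280[EX]; j=2 S=118.0614 intr=24.0686 cont=25.1609 V=25.1609[hold]; j=3 S=138.9652 intr=3.1648 cont=11.6274 V=11.6274[hold]  S*(3)=100.3020
k=2: j=0 S=92.4507 intr=49.6793 cont=49.1989 V=49.6793[EX]; j=1 S=108.8200 intr=33.3100 cont=33.3744 V=33.3744[hold]; j=2 S=128.0876 intr=14.0424 cont=18.3264 V=18.3264[hold]  S*(2)=92.4507
k=1: j=0 S=100.3020 intr=41.8280 cont=41.3797 V=41.8280[EX]; j=1 S=118.0614 intr=24.0686 cont=25.7568 V=25.7568[hold]  S*(1)=100.3020
k=0: j=0 S=108.8200 intr=33.3100 cont=33.6715 V=33.6715[hold]  S*(0)=-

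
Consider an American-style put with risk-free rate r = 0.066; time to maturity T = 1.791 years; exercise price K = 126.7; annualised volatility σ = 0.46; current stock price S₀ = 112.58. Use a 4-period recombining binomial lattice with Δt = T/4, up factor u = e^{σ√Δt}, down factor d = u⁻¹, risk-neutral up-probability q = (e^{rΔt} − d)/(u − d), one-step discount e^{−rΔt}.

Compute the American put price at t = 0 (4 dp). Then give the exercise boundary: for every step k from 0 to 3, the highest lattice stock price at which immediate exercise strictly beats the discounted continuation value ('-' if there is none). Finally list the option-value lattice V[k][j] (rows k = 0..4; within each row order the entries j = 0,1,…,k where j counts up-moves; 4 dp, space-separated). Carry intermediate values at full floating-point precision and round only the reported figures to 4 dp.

price = 30.2642
boundary = - - 60.8282 82.7529
tree:
30.2642
45.6340 14.9686
65.8718 25.8617 3.7160
81.9877 43.9471 7.2436 0.0000
93.8338 65.8718 14.1200 0.0000 0.0000

Δt=0.44775, u=1.36044, d=0.73506, q=0.47161, disc=e^(-rΔt)=0.97088
k=4 terminal: V=max(K-S,0) → 93.8338 65.8718 14.1200 0.0000 0.0000
k=3: j=0 S=44.7123 intr=81.9877 cont=78.2983 V=81.9877[EX]; j=1 S=82.7529 intr=43.9471 cont=40.2577 V=43.9471[EX]; j=2 S=153.1578 intr=0.0000 cont=7.2436 V=7.2436[hold]; j=3 S=283.4623 intr=0.0000 cont=0.0000 V=0.0000[hold]  S*(3)=82.7529
k=2: j=0 S=60.8282 intr=65.8718 cont=62.1824 V=65.8718[EX]; j=1 S=112.5800 intr=14.1200 cont=25.8617 V=25.8617[hold]; j=2 S=208.3614 intr=0.0000 cont=3.7160 V=3.7160[hold]  S*(2)=60.8282
k=1: j=0 S=82.7529 intr=43.9471 cont=45.6340 V=45.6340[hold]; j=1 S=153.1578 intr=0.0000 cont=14.9686 V=14.9686[hold]  S*(1)=-
k=0: j=0 S=112.5800 intr=14.1200 cont=30.2642 V=30.2642[hold]  S*(0)=-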